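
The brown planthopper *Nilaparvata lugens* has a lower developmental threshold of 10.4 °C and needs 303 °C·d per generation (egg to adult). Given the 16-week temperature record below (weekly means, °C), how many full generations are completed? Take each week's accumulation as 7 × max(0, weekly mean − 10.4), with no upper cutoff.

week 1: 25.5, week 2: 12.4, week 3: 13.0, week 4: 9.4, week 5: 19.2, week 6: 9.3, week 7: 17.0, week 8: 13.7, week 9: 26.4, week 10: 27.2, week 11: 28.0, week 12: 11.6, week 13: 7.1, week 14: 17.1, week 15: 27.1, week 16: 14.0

2 generations

Weekly DD (7 × max(0, T̄ − 10.4)): 105.7, 14.0, 18.2, 0.0, 61.6, 0.0, 46.2, 23.1, 112.0, 117.6, 123.2, 8.4, 0.0, 46.9, 116.9, 25.2.
Season total = 819.0 DD.
Complete generations = ⌊819.0 / 303⌋ = 2.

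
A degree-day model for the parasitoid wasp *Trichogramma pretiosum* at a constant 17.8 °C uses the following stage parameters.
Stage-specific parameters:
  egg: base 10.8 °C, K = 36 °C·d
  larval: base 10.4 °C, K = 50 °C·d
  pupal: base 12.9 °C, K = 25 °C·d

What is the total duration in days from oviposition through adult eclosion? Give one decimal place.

17.0 days

egg: 36 / (17.8 − 10.8) = 36 / 7.0 = 5.143 d.
larval: 50 / (17.8 − 10.4) = 50 / 7.4 = 6.757 d.
pupal: 25 / (17.8 − 12.9) = 25 / 4.9 = 5.102 d.
Sum = 17.002 ≈ 17.0 days.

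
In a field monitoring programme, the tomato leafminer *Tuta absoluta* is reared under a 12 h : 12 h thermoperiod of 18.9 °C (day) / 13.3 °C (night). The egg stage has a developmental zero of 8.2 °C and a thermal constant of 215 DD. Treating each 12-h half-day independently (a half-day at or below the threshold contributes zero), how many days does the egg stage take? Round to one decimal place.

27.2 days

Day half: max(0, 18.9 − 8.2) × 0.5 = 10.7 × 0.5 = 5.35 DD.
Night half: max(0, 13.3 − 8.2) × 0.5 = 5.1 × 0.5 = 2.55 DD.
Per 24 h: 7.90 DD/day.
Duration = 215 / 7.90 = 27.215 ≈ 27.2 days.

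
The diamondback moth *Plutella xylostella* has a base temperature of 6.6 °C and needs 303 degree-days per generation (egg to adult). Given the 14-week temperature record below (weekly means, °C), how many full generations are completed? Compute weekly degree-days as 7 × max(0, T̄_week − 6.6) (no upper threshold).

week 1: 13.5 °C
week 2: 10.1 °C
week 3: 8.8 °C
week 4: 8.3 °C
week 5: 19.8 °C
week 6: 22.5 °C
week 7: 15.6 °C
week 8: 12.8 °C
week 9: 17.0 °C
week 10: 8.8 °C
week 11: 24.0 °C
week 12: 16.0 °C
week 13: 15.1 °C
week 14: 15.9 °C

2 generations

Weekly DD (7 × max(0, T̄ − 6.6)): 48.3, 24.5, 15.4, 11.9, 92.4, 111.3, 63.0, 43.4, 72.8, 15.4, 121.8, 65.8, 59.5, 65.1.
Season total = 810.6 DD.
Complete generations = ⌊810.6 / 303⌋ = 2.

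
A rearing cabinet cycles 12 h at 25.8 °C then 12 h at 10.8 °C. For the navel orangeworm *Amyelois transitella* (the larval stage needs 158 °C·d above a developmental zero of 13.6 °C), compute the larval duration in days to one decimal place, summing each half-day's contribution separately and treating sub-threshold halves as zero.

25.9 days

Day half: max(0, 25.8 − 13.6) × 0.5 = 12.2 × 0.5 = 6.10 DD.
Night half: max(0, 10.8 − 13.6) × 0.5 = 0.0 × 0.5 = 0.00 DD.
Per 24 h: 6.10 DD/day.
Duration = 158 / 6.10 = 25.902 ≈ 25.9 days.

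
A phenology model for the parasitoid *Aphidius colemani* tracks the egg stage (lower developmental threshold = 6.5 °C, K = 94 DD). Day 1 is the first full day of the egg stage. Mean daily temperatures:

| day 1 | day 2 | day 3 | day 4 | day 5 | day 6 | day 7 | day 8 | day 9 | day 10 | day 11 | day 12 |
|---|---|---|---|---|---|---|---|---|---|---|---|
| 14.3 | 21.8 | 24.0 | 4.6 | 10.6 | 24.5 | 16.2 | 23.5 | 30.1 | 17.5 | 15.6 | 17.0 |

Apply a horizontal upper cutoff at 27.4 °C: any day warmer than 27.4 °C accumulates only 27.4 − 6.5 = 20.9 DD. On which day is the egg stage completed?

Daily DD above 6.5 °C (capped at 20.9): 7.8, 15.3, 17.5, 0.0, 4.1, 18.0, 9.7, 17.0, 20.9, 11.0, 9.1, 10.5.
Cumulative: 7.8, 23.1, 40.6, 40.6, 44.7, 62.7, 72.4, 89.4, 110.3, 121.3, 130.4, 140.9.
The total first reaches 94 DD on day 9.

day 9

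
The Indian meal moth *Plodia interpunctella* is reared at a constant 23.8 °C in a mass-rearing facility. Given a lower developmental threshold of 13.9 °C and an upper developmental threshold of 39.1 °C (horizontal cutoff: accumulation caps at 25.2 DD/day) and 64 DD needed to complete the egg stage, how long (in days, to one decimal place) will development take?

Daily accumulation = 23.8 − 13.9 = 9.9 DD/day.
Duration = 64 / 9.9 = 6.465 ≈ 6.5 days.

6.5 days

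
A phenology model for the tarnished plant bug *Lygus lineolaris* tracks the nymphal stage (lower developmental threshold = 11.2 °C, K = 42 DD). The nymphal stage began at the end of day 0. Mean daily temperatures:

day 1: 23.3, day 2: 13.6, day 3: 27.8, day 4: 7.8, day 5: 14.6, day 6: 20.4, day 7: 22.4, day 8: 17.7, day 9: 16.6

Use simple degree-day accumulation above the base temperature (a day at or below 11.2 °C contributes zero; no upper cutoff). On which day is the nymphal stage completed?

Daily DD above 11.2 °C: 12.1, 2.4, 16.6, 0.0, 3.4, 9.2, 11.2, 6.5, 5.4.
Cumulative: 12.1, 14.5, 31.1, 31.1, 34.5, 43.7, 54.9, 61.4, 66.8.
The total first reaches 42 DD on day 6.

day 6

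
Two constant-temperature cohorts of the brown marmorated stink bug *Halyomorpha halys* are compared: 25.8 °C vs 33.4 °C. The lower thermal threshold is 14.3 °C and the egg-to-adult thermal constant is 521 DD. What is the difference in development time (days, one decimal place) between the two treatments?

18.0 days

At 25.8 °C: 521 / (25.8 − 14.3) = 521 / 11.5 = 45.304 d.
At 33.4 °C: 521 / (33.4 − 14.3) = 521 / 19.1 = 27.277 d.
Difference = |45.304 − 27.277| = 18.027 ≈ 18.0 days.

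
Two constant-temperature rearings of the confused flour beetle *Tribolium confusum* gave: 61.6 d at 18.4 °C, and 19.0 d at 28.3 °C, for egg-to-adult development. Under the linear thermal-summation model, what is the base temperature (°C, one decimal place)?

14.0 °C

Under the model K = D·(T − T_b), so D₁·(T₁ − T_b) = D₂·(T₂ − T_b).
61.6·(18.4 − T_b) = 19.0·(28.3 − T_b)
T_b = (61.6·18.4 − 19.0·28.3) / (61.6 − 19.0) = 595.74 / 42.6 = 13.985 °C ≈ 14.0 °C.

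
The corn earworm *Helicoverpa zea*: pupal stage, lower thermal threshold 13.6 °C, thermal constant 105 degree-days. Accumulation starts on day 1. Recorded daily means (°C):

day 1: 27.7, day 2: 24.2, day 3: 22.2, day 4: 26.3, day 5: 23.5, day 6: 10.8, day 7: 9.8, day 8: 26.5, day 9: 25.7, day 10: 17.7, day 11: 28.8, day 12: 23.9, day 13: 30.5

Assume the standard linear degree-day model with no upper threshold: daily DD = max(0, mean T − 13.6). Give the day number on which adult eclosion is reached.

day 12

Daily DD above 13.6 °C: 14.1, 10.6, 8.6, 12.7, 9.9, 0.0, 0.0, 12.9, 12.1, 4.1, 15.2, 10.3, 16.9.
Cumulative: 14.1, 24.7, 33.3, 46.0, 55.9, 55.9, 55.9, 68.8, 80.9, 85.0, 100.2, 110.5, 127.4.
The total first reaches 105 DD on day 12.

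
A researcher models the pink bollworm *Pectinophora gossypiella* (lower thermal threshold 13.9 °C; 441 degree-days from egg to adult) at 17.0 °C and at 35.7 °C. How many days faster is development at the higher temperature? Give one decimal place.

122.0 days

At 17.0 °C: 441 / (17.0 − 13.9) = 441 / 3.1 = 142.258 d.
At 35.7 °C: 441 / (35.7 − 13.9) = 441 / 21.8 = 20.229 d.
Difference = |142.258 − 20.229| = 122.029 ≈ 122.0 days.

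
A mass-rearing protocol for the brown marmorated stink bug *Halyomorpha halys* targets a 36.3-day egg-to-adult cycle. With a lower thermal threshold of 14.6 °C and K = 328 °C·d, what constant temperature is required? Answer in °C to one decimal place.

Required daily accumulation = 328 / 36.3 = 9.036 DD/day.
T = T_base + 9.036 = 14.6 + 9.036 = 23.636 ≈ 23.6 °C.

23.6 °C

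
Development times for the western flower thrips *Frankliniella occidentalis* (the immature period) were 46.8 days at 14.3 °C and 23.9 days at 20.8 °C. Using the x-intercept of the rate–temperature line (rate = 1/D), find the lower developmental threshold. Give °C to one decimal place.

Equal thermal constants: D₁(T₁ − T_b) = D₂(T₂ − T_b).
46.8·(14.3 − T_b) = 23.9·(20.8 − T_b)
T_b = (46.8·14.3 − 23.9·20.8) / (46.8 − 23.9) = 172.12 / 22.9 = 7.516 °C ≈ 7.5 °C.

7.5 °C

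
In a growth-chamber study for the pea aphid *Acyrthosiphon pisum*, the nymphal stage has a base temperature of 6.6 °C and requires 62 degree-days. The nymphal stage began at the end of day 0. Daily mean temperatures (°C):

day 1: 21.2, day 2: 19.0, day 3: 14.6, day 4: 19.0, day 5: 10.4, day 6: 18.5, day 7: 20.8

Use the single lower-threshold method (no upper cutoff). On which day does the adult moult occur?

Daily DD above 6.6 °C: 14.6, 12.4, 8.0, 12.4, 3.8, 11.9, 14.2.
Cumulative: 14.6, 27.0, 35.0, 47.4, 51.2, 63.1, 77.3.
The total first reaches 62 DD on day 6.

day 6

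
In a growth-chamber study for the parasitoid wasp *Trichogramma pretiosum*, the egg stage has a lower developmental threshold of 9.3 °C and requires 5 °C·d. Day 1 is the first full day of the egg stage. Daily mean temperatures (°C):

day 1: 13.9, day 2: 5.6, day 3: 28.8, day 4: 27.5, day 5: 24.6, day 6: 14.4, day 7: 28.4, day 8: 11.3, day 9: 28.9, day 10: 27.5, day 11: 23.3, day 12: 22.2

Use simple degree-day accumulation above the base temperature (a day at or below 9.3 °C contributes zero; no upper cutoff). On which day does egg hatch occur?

Daily DD above 9.3 °C: 4.6, 0.0, 19.5, 18.2, 15.3, 5.1, 19.1, 2.0, 19.6, 18.2, 14.0, 12.9.
Cumulative: 4.6, 4.6, 24.1, 42.3, 57.6, 62.7, 81.8, 83.8, 103.4, 121.6, 135.6, 148.5.
The total first reaches 5 DD on day 3.

day 3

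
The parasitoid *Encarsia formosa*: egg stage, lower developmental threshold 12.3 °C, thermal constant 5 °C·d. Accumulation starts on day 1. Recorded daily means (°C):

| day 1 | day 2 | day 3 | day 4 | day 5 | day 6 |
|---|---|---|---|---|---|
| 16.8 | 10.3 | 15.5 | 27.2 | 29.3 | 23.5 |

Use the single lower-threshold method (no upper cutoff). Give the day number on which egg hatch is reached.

Daily DD above 12.3 °C: 4.5, 0.0, 3.2, 14.9, 17.0, 11.2.
Cumulative: 4.5, 4.5, 7.7, 22.6, 39.6, 50.8.
The total first reaches 5 DD on day 3.

day 3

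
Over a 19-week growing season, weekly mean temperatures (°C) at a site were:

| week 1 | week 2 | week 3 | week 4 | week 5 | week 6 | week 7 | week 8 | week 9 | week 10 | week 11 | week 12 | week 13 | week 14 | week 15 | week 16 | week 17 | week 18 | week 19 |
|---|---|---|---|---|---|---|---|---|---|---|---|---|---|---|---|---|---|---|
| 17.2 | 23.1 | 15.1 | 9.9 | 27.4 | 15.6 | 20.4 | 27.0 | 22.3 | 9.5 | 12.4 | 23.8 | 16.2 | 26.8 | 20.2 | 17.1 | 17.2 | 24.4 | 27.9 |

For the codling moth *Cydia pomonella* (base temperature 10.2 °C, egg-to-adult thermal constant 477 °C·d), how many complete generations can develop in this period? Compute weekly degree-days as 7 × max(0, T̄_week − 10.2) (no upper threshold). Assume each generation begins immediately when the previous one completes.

Weekly DD (7 × max(0, T̄ − 10.2)): 49.0, 90.3, 34.3, 0.0, 120.4, 37.8, 71.4, 117.6, 84.7, 0.0, 15.4, 95.2, 42.0, 116.2, 70.0, 48.3, 49.0, 99.4, 123.9.
Season total = 1264.9 DD.
Complete generations = ⌊1264.9 / 477⌋ = 2.

2 generations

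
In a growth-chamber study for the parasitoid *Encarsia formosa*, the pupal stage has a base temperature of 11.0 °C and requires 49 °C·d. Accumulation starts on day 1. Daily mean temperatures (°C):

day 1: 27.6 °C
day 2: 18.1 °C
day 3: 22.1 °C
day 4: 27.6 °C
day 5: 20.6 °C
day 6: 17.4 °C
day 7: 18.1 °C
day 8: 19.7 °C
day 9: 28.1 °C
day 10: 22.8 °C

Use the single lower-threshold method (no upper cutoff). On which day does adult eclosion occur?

Daily DD above 11.0 °C: 16.6, 7.1, 11.1, 16.6, 9.6, 6.4, 7.1, 8.7, 17.1, 11.8.
Cumulative: 16.6, 23.7, 34.8, 51.4, 61.0, 67.4, 74.5, 83.2, 100.3, 112.1.
The total first reaches 49 DD on day 4.

day 4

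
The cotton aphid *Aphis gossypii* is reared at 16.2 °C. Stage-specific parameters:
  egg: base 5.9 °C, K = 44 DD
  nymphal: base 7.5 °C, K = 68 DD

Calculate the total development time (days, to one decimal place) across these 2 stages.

12.1 days

egg: 44 / (16.2 − 5.9) = 44 / 10.3 = 4.272 d.
nymphal: 68 / (16.2 − 7.5) = 68 / 8.7 = 7.816 d.
Sum = 12.088 ≈ 12.1 days.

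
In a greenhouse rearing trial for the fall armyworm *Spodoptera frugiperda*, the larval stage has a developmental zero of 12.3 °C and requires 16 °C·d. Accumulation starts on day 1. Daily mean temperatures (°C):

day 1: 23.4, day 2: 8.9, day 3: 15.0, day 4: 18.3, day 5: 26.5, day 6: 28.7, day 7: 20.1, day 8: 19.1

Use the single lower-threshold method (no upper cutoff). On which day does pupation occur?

day 4

Daily DD above 12.3 °C: 11.1, 0.0, 2.7, 6.0, 14.2, 16.4, 7.8, 6.8.
Cumulative: 11.1, 11.1, 13.8, 19.8, 34.0, 50.4, 58.2, 65.0.
The total first reaches 16 DD on day 4.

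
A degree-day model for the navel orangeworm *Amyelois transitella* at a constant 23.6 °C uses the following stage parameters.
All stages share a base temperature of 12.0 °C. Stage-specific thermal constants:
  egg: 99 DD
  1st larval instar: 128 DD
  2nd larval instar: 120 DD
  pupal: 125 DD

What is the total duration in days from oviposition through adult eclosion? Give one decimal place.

Daily accumulation at 23.6 °C = 23.6 − 12.0 = 11.6 DD/day.
Total K = 99 + 128 + 120 + 125 = 472 DD.
Total duration = 472 / 11.6 = 40.690 ≈ 40.7 days.

40.7 days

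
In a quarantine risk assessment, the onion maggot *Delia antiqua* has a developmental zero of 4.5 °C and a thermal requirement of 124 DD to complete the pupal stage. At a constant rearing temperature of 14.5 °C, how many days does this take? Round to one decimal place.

12.4 days

Daily accumulation = 14.5 − 4.5 = 10.0 DD/day.
Duration = 124 / 10.0 = 12.400 ≈ 12.4 days.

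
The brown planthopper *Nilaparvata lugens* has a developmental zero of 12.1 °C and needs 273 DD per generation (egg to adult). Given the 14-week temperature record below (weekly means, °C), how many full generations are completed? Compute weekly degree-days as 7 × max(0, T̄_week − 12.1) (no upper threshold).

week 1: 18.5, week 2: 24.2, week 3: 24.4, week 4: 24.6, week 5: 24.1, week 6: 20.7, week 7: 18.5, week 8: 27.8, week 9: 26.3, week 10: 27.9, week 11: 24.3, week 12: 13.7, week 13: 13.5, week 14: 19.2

3 generations

Weekly DD (7 × max(0, T̄ − 12.1)): 44.8, 84.7, 86.1, 87.5, 84.0, 60.2, 44.8, 109.9, 99.4, 110.6, 85.4, 11.2, 9.8, 49.7.
Season total = 968.1 DD.
Complete generations = ⌊968.1 / 273⌋ = 3.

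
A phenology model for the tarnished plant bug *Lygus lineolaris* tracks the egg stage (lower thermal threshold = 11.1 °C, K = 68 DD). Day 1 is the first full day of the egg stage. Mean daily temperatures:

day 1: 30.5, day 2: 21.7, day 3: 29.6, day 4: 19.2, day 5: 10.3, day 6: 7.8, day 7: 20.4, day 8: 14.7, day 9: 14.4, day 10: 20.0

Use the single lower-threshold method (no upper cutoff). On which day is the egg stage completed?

day 8

Daily DD above 11.1 °C: 19.4, 10.6, 18.5, 8.1, 0.0, 0.0, 9.3, 3.6, 3.3, 8.9.
Cumulative: 19.4, 30.0, 48.5, 56.6, 56.6, 56.6, 65.9, 69.5, 72.8, 81.7.
The total first reaches 68 DD on day 8.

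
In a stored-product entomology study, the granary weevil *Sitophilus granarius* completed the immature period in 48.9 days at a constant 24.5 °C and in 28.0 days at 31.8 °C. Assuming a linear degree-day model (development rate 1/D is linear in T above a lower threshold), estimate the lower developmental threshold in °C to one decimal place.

14.7 °C

Equal thermal constants: D₁(T₁ − T_b) = D₂(T₂ − T_b).
48.9·(24.5 − T_b) = 28.0·(31.8 − T_b)
T_b = (48.9·24.5 − 28.0·31.8) / (48.9 − 28.0) = 307.65 / 20.9 = 14.720 °C ≈ 14.7 °C.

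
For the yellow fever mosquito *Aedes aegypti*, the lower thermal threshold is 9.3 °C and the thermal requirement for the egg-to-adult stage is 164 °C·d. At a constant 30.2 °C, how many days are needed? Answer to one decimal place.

7.8 days

Daily accumulation = 30.2 − 9.3 = 20.9 DD/day.
Duration = 164 / 20.9 = 7.847 ≈ 7.8 days.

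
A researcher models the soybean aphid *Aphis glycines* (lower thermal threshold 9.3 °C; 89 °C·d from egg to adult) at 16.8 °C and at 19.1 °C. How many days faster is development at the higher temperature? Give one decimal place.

At 16.8 °C: 89 / (16.8 − 9.3) = 89 / 7.5 = 11.867 d.
At 19.1 °C: 89 / (19.1 − 9.3) = 89 / 9.8 = 9.082 d.
Difference = |11.867 − 9.082| = 2.785 ≈ 2.8 days.

2.8 days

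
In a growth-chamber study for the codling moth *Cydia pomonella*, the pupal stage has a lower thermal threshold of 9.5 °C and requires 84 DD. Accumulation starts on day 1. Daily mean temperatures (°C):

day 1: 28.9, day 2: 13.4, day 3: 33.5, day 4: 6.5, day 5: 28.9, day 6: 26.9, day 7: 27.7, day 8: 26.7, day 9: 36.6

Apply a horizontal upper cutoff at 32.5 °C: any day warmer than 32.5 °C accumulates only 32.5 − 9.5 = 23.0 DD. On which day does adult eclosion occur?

Daily DD above 9.5 °C (capped at 23.0): 19.4, 3.9, 23.0, 0.0, 19.4, 17.4, 18.2, 17.2, 23.0.
Cumulative: 19.4, 23.3, 46.3, 46.3, 65.7, 83.1, 101.3, 118.5, 141.5.
The total first reaches 84 DD on day 7.

day 7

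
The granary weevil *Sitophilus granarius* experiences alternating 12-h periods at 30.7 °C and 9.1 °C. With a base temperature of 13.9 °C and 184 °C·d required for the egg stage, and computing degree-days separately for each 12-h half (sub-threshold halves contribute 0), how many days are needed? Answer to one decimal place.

21.9 days

Day half: max(0, 30.7 − 13.9) × 0.5 = 16.8 × 0.5 = 8.40 DD.
Night half: max(0, 9.1 − 13.9) × 0.5 = 0.0 × 0.5 = 0.00 DD.
Per 24 h: 8.40 DD/day.
Duration = 184 / 8.40 = 21.905 ≈ 21.9 days.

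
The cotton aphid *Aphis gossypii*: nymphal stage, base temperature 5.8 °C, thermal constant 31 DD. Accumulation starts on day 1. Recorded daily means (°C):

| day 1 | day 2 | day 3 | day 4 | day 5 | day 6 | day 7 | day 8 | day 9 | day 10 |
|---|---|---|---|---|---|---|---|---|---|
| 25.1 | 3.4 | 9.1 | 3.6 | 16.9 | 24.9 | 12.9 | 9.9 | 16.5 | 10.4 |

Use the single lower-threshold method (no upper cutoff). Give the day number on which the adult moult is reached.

day 5

Daily DD above 5.8 °C: 19.3, 0.0, 3.3, 0.0, 11.1, 19.1, 7.1, 4.1, 10.7, 4.6.
Cumulative: 19.3, 19.3, 22.6, 22.6, 33.7, 52.8, 59.9, 64.0, 74.7, 79.3.
The total first reaches 31 DD on day 5.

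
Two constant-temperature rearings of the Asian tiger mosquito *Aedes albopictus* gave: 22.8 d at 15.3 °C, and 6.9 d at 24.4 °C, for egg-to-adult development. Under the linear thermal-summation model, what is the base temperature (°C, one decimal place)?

Linear rate model ⇒ the product D·(T − T_b) is constant across temperatures.
22.8·(15.3 − T_b) = 6.9·(24.4 − T_b)
T_b = (22.8·15.3 − 6.9·24.4) / (22.8 − 6.9) = 180.48 / 15.9 = 11.351 °C ≈ 11.4 °C.

11.4 °C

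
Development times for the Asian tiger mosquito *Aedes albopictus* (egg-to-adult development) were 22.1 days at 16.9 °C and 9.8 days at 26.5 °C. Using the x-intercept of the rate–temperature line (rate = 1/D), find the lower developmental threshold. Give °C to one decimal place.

Equal thermal constants: D₁(T₁ − T_b) = D₂(T₂ − T_b).
22.1·(16.9 − T_b) = 9.8·(26.5 − T_b)
T_b = (22.1·16.9 − 9.8·26.5) / (22.1 − 9.8) = 113.79 / 12.3 = 9.251 °C ≈ 9.3 °C.

9.3 °C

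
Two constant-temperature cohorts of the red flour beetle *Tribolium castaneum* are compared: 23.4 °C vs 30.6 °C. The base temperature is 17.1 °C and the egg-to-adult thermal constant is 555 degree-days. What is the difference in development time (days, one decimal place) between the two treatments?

47.0 days

At 23.4 °C: 555 / (23.4 − 17.1) = 555 / 6.3 = 88.095 d.
At 30.6 °C: 555 / (30.6 − 17.1) = 555 / 13.5 = 41.111 d.
Difference = |88.095 − 41.111| = 46.984 ≈ 47.0 days.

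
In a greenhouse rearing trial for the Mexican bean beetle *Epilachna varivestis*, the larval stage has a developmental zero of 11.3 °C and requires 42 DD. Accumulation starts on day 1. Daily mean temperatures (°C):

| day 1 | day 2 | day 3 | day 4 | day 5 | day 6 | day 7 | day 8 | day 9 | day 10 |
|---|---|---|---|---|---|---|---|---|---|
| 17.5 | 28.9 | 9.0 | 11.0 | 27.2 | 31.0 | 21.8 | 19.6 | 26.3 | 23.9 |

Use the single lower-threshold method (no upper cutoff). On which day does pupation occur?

day 6

Daily DD above 11.3 °C: 6.2, 17.6, 0.0, 0.0, 15.9, 19.7, 10.5, 8.3, 15.0, 12.6.
Cumulative: 6.2, 23.8, 23.8, 23.8, 39.7, 59.4, 69.9, 78.2, 93.2, 105.8.
The total first reaches 42 DD on day 6.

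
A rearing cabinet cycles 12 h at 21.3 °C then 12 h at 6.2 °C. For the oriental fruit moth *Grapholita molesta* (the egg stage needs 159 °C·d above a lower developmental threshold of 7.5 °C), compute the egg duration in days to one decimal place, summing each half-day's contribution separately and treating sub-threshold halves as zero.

23.0 days

Day half: max(0, 21.3 − 7.5) × 0.5 = 13.8 × 0.5 = 6.90 DD.
Night half: max(0, 6.2 − 7.5) × 0.5 = 0.0 × 0.5 = 0.00 DD.
Per 24 h: 6.90 DD/day.
Duration = 159 / 6.90 = 23.043 ≈ 23.0 days.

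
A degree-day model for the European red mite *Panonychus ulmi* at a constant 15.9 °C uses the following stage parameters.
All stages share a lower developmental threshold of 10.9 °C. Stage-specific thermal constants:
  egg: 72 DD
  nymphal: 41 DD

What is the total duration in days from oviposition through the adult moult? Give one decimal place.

Daily accumulation at 15.9 °C = 15.9 − 10.9 = 5.0 DD/day.
Total K = 72 + 41 = 113 DD.
Total duration = 113 / 5.0 = 22.600 ≈ 22.6 days.

22.6 days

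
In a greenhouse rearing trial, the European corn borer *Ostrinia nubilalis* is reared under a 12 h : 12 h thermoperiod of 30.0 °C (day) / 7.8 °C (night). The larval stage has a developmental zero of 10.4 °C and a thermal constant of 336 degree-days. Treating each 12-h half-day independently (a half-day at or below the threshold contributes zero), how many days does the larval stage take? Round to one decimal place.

Day half: max(0, 30.0 − 10.4) × 0.5 = 19.6 × 0.5 = 9.80 DD.
Night half: max(0, 7.8 − 10.4) × 0.5 = 0.0 × 0.5 = 0.00 DD.
Per 24 h: 9.80 DD/day.
Duration = 336 / 9.80 = 34.286 ≈ 34.3 days.

34.3 days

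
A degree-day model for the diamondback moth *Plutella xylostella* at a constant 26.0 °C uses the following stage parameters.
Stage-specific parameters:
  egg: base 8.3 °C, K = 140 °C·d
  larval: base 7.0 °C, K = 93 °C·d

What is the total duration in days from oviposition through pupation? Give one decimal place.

egg: 140 / (26.0 − 8.3) = 140 / 17.7 = 7.910 d.
larval: 93 / (26.0 − 7.0) = 93 / 19.0 = 4.895 d.
Sum = 12.804 ≈ 12.8 days.

12.8 days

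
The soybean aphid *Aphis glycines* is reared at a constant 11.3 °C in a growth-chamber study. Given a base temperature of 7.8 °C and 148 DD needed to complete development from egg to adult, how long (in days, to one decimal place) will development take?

Daily accumulation = 11.3 − 7.8 = 3.5 DD/day.
Duration = 148 / 3.5 = 42.286 ≈ 42.3 days.

42.3 days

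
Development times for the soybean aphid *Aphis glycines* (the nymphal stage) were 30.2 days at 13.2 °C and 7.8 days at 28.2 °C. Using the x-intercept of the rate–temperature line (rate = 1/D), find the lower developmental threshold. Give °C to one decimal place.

Equal thermal constants: D₁(T₁ − T_b) = D₂(T₂ − T_b).
30.2·(13.2 − T_b) = 7.8·(28.2 − T_b)
T_b = (30.2·13.2 − 7.8·28.2) / (30.2 − 7.8) = 178.68 / 22.4 = 7.977 °C ≈ 8.0 °C.

8.0 °C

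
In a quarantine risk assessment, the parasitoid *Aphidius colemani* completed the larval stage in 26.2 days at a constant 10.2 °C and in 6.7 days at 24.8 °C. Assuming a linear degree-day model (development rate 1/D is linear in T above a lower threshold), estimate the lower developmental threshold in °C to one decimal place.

Equal thermal constants: D₁(T₁ − T_b) = D₂(T₂ − T_b).
26.2·(10.2 − T_b) = 6.7·(24.8 − T_b)
T_b = (26.2·10.2 − 6.7·24.8) / (26.2 − 6.7) = 101.08 / 19.5 = 5.184 °C ≈ 5.2 °C.

5.2 °C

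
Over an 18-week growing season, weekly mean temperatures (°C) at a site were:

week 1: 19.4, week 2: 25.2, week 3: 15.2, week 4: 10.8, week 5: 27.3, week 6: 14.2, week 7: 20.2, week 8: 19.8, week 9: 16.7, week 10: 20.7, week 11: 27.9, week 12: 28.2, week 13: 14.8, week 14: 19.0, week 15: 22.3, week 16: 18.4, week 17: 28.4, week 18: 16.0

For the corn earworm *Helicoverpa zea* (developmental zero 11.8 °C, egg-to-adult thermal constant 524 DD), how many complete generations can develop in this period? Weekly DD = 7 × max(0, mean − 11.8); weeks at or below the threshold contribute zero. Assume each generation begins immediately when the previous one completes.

2 generations

Weekly DD (7 × max(0, T̄ − 11.8)): 53.2, 93.8, 23.8, 0.0, 108.5, 16.8, 58.8, 56.0, 34.3, 62.3, 112.7, 114.8, 21.0, 50.4, 73.5, 46.2, 116.2, 29.4.
Season total = 1071.7 DD.
Complete generations = ⌊1071.7 / 524⌋ = 2.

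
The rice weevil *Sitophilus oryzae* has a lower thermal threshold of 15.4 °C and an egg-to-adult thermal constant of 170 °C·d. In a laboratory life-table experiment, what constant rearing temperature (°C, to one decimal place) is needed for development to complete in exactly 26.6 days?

Required daily accumulation = 170 / 26.6 = 6.391 DD/day.
T = T_base + 6.391 = 15.4 + 6.391 = 21.791 ≈ 21.8 °C.

21.8 °C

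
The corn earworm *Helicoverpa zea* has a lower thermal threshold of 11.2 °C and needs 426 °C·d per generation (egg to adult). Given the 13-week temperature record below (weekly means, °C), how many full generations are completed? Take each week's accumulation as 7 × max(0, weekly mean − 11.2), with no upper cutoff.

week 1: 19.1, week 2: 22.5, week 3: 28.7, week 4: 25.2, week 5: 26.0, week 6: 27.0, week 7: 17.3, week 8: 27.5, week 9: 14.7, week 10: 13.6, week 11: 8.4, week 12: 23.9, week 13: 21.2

2 generations

Weekly DD (7 × max(0, T̄ − 11.2)): 55.3, 79.1, 122.5, 98.0, 103.6, 110.6, 42.7, 114.1, 24.5, 16.8, 0.0, 88.9, 70.0.
Season total = 926.1 DD.
Complete generations = ⌊926.1 / 426⌋ = 2.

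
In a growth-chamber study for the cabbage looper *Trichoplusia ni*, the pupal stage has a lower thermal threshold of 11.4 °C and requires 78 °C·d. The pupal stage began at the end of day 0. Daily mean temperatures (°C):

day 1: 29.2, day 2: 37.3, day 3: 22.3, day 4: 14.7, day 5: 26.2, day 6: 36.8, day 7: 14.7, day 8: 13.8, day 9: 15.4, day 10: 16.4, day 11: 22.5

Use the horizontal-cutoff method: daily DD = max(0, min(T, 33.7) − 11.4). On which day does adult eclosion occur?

day 6

Daily DD above 11.4 °C (capped at 22.3): 17.8, 22.3, 10.9, 3.3, 14.8, 22.3, 3.3, 2.4, 4.0, 5.0, 11.1.
Cumulative: 17.8, 40.1, 51.0, 54.3, 69.1, 91.4, 94.7, 97.1, 101.1, 106.1, 117.2.
The total first reaches 78 DD on day 6.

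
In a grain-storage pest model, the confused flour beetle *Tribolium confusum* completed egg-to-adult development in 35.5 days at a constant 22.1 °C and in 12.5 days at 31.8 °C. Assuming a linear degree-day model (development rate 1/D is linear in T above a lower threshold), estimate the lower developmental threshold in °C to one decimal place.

16.8 °C

Equal thermal constants: D₁(T₁ − T_b) = D₂(T₂ − T_b).
35.5·(22.1 − T_b) = 12.5·(31.8 − T_b)
T_b = (35.5·22.1 − 12.5·31.8) / (35.5 − 12.5) = 387.05 / 23.0 = 16.828 °C ≈ 16.8 °C.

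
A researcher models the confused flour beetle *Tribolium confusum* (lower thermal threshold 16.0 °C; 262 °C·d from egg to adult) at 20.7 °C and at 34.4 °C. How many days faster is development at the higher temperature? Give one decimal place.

41.5 days

At 20.7 °C: 262 / (20.7 − 16.0) = 262 / 4.7 = 55.745 d.
At 34.4 °C: 262 / (34.4 − 16.0) = 262 / 18.4 = 14.239 d.
Difference = |55.745 − 14.239| = 41.506 ≈ 41.5 days.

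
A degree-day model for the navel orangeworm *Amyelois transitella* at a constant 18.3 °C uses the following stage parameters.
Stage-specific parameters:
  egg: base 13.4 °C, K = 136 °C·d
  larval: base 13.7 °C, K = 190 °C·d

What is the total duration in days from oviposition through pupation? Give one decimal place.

69.1 days

egg: 136 / (18.3 − 13.4) = 136 / 4.9 = 27.755 d.
larval: 190 / (18.3 − 13.7) = 190 / 4.6 = 41.304 d.
Sum = 69.059 ≈ 69.1 days.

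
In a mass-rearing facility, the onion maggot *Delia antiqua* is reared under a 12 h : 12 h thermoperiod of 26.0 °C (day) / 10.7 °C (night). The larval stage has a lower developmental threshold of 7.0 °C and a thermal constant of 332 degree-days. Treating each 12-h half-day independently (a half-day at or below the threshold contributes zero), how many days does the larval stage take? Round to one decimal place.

29.3 days

Day half: max(0, 26.0 − 7.0) × 0.5 = 19.0 × 0.5 = 9.50 DD.
Night half: max(0, 10.7 − 7.0) × 0.5 = 3.7 × 0.5 = 1.85 DD.
Per 24 h: 11.35 DD/day.
Duration = 332 / 11.35 = 29.251 ≈ 29.3 days.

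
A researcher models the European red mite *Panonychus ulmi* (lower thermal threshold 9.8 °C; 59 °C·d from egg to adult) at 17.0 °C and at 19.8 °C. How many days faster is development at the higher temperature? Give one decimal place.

2.3 days

At 17.0 °C: 59 / (17.0 − 9.8) = 59 / 7.2 = 8.194 d.
At 19.8 °C: 59 / (19.8 − 9.8) = 59 / 10.0 = 5.900 d.
Difference = |8.194 − 5.900| = 2.294 ≈ 2.3 days.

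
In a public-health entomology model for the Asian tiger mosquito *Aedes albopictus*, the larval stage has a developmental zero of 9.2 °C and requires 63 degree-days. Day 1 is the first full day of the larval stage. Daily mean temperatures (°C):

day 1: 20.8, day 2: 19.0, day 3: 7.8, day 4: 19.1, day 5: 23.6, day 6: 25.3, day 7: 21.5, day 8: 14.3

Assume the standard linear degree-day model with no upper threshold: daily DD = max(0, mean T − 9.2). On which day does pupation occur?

day 7

Daily DD above 9.2 °C: 11.6, 9.8, 0.0, 9.9, 14.4, 16.1, 12.3, 5.1.
Cumulative: 11.6, 21.4, 21.4, 31.3, 45.7, 61.8, 74.1, 79.2.
The total first reaches 63 DD on day 7.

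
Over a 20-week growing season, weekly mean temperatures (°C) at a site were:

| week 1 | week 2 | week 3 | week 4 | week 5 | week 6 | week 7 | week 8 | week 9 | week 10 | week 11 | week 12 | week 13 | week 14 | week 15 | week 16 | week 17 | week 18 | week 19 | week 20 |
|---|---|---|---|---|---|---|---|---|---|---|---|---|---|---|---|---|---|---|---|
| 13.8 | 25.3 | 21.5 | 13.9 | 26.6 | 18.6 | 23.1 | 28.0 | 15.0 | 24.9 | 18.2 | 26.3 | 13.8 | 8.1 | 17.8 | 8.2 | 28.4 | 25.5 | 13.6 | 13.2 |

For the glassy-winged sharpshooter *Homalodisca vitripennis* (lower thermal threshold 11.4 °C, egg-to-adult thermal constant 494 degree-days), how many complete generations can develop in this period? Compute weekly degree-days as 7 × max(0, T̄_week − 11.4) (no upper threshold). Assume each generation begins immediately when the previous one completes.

Weekly DD (7 × max(0, T̄ − 11.4)): 16.8, 97.3, 70.7, 17.5, 106.4, 50.4, 81.9, 116.2, 25.2, 94.5, 47.6, 104.3, 16.8, 0.0, 44.8, 0.0, 119.0, 98.7, 15.4, 12.6.
Season total = 1136.1 DD.
Complete generations = ⌊1136.1 / 494⌋ = 2.

2 generations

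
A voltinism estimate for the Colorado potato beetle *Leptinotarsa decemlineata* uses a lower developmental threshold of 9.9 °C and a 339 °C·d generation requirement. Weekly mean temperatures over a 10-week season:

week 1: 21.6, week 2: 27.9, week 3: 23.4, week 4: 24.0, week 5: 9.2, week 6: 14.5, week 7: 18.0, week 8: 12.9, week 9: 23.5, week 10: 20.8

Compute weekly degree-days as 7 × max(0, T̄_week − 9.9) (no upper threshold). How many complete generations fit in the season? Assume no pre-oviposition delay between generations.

Weekly DD (7 × max(0, T̄ − 9.9)): 81.9, 126.0, 94.5, 98.7, 0.0, 32.2, 56.7, 21.0, 95.2, 76.3.
Season total = 682.5 DD.
Complete generations = ⌊682.5 / 339⌋ = 2.

2 generations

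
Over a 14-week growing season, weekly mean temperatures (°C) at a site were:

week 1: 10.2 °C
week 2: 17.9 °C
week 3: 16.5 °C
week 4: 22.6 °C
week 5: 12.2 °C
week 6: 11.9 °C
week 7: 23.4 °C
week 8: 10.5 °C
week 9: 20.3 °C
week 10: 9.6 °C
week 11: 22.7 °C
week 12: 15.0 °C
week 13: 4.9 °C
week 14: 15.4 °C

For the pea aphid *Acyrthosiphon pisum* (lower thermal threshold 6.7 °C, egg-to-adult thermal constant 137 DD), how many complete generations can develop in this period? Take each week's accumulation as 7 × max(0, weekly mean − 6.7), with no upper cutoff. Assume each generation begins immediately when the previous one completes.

6 generations

Weekly DD (7 × max(0, T̄ − 6.7)): 24.5, 78.4, 68.6, 111.3, 38.5, 36.4, 116.9, 26.6, 95.2, 20.3, 112.0, 58.1, 0.0, 60.9.
Season total = 847.7 DD.
Complete generations = ⌊847.7 / 137⌋ = 6.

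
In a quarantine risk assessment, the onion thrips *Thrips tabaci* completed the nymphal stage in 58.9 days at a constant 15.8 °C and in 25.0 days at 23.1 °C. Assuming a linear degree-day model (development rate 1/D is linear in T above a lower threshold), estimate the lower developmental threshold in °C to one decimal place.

10.4 °C

Equal thermal constants: D₁(T₁ − T_b) = D₂(T₂ − T_b).
58.9·(15.8 − T_b) = 25.0·(23.1 − T_b)
T_b = (58.9·15.8 − 25.0·23.1) / (58.9 − 25.0) = 353.12 / 33.9 = 10.417 °C ≈ 10.4 °C.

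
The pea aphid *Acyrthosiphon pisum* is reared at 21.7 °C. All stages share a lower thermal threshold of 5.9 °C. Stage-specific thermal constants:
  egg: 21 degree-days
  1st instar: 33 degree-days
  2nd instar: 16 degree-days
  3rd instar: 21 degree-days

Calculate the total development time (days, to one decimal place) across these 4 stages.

5.8 days

Daily accumulation at 21.7 °C = 21.7 − 5.9 = 15.8 DD/day.
Total K = 21 + 33 + 16 + 21 = 91 DD.
Total duration = 91 / 15.8 = 5.759 ≈ 5.8 days.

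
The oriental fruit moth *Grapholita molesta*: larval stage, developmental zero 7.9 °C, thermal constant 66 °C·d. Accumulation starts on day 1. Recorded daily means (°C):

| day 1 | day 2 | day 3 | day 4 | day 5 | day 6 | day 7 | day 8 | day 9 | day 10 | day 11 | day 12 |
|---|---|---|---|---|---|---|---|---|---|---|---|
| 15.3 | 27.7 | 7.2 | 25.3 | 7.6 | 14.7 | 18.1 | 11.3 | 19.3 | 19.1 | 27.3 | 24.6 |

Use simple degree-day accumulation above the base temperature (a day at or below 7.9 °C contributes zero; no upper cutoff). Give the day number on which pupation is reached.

Daily DD above 7.9 °C: 7.4, 19.8, 0.0, 17.4, 0.0, 6.8, 10.2, 3.4, 11.4, 11.2, 19.4, 16.7.
Cumulative: 7.4, 27.2, 27.2, 44.6, 44.6, 51.4, 61.6, 65.0, 76.4, 87.6, 107.0, 123.7.
The total first reaches 66 DD on day 9.

day 9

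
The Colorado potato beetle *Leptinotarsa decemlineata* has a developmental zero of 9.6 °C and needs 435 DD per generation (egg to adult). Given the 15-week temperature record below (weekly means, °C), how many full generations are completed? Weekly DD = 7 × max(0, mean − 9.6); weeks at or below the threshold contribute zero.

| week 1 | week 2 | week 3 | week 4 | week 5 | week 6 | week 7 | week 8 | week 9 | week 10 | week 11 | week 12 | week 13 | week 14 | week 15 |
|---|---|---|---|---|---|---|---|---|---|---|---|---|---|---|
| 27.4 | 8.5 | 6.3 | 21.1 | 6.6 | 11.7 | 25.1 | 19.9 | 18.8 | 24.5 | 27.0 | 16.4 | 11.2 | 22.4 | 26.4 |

Weekly DD (7 × max(0, T̄ − 9.6)): 124.6, 0.0, 0.0, 80.5, 0.0, 14.7, 108.5, 72.1, 64.4, 104.3, 121.8, 47.6, 11.2, 89.6, 117.6.
Season total = 956.9 DD.
Complete generations = ⌊956.9 / 435⌋ = 2.

2 generations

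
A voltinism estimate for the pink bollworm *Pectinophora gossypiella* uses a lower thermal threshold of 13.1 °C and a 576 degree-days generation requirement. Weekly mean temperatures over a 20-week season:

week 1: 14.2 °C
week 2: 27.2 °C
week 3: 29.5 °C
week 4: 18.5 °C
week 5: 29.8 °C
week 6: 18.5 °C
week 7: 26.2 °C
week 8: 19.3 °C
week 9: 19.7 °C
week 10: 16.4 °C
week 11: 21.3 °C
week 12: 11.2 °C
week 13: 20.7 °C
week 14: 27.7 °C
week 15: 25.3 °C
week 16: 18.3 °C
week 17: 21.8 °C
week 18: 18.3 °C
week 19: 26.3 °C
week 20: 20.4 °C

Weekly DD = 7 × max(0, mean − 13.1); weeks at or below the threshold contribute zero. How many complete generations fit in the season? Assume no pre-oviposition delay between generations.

Weekly DD (7 × max(0, T̄ − 13.1)): 7.7, 98.7, 114.8, 37.8, 116.9, 37.8, 91.7, 43.4, 46.2, 23.1, 57.4, 0.0, 53.2, 102.2, 85.4, 36.4, 60.9, 36.4, 92.4, 51.1.
Season total = 1193.5 DD.
Complete generations = ⌊1193.5 / 576⌋ = 2.

2 generations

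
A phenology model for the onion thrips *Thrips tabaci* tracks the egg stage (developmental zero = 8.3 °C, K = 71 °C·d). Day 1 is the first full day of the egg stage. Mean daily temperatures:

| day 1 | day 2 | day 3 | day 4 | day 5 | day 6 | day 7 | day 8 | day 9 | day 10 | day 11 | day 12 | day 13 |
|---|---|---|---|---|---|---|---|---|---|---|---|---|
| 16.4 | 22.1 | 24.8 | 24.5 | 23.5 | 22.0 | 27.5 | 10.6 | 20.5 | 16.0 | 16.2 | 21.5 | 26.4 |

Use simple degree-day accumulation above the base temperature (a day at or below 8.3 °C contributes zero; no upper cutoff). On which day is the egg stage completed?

day 6

Daily DD above 8.3 °C: 8.1, 13.8, 16.5, 16.2, 15.2, 13.7, 19.2, 2.3, 12.2, 7.7, 7.9, 13.2, 18.1.
Cumulative: 8.1, 21.9, 38.4, 54.6, 69.8, 83.5, 102.7, 105.0, 117.2, 124.9, 132.8, 146.0, 164.1.
The total first reaches 71 DD on day 6.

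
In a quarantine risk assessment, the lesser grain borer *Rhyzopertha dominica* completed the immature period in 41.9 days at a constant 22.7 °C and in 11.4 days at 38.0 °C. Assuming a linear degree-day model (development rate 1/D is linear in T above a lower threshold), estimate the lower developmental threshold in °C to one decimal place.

17.0 °C

Under the model K = D·(T − T_b), so D₁·(T₁ − T_b) = D₂·(T₂ − T_b).
41.9·(22.7 − T_b) = 11.4·(38.0 − T_b)
T_b = (41.9·22.7 − 11.4·38.0) / (41.9 − 11.4) = 517.93 / 30.5 = 16.981 °C ≈ 17.0 °C.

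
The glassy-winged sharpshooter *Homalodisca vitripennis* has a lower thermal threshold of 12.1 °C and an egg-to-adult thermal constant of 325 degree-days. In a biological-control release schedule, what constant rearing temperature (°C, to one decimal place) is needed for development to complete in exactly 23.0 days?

26.2 °C

Required daily accumulation = 325 / 23.0 = 14.130 DD/day.
T = T_base + 14.130 = 12.1 + 14.130 = 26.230 ≈ 26.2 °C.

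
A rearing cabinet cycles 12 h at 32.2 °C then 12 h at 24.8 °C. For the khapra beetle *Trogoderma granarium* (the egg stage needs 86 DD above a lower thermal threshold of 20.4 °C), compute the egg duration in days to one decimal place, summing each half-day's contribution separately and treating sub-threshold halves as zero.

Day half: max(0, 32.2 − 20.4) × 0.5 = 11.8 × 0.5 = 5.90 DD.
Night half: max(0, 24.8 − 20.4) × 0.5 = 4.4 × 0.5 = 2.20 DD.
Per 24 h: 8.10 DD/day.
Duration = 86 / 8.10 = 10.617 ≈ 10.6 days.

10.6 days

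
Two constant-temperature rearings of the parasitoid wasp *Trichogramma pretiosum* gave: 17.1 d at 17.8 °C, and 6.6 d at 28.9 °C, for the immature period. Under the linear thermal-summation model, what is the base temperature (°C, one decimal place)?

10.8 °C

Equal thermal constants: D₁(T₁ − T_b) = D₂(T₂ − T_b).
17.1·(17.8 − T_b) = 6.6·(28.9 − T_b)
T_b = (17.1·17.8 − 6.6·28.9) / (17.1 − 6.6) = 113.64 / 10.5 = 10.823 °C ≈ 10.8 °C.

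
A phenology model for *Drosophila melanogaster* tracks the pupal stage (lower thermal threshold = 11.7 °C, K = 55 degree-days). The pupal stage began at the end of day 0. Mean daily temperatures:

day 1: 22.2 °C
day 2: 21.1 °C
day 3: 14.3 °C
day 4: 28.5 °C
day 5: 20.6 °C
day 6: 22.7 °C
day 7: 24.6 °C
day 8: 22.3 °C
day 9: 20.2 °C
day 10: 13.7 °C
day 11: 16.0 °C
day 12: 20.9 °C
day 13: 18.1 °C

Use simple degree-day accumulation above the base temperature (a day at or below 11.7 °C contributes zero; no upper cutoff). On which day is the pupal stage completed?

Daily DD above 11.7 °C: 10.5, 9.4, 2.6, 16.8, 8.9, 11.0, 12.9, 10.6, 8.5, 2.0, 4.3, 9.2, 6.4.
Cumulative: 10.5, 19.9, 22.5, 39.3, 48.2, 59.2, 72.1, 82.7, 91.2, 93.2, 97.5, 106.7, 113.1.
The total first reaches 55 DD on day 6.

day 6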